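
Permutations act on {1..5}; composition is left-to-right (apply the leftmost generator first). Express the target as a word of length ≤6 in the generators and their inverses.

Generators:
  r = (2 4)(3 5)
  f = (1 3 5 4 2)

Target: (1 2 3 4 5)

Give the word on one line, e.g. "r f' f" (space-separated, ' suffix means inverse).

  after f': (1 2 4 5 3)
  after r': (1 4 3)
  after r': (1 2 4 5 3)
  after f': (1 4 3 2 5)
  after r: (1 2 3 4 5)

f' r' r' f' r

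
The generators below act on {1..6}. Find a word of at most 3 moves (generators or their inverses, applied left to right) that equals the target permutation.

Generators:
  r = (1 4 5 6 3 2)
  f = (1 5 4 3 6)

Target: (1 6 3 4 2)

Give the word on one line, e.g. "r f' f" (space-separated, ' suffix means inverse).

r' r' f

  after r': (1 2 3 6 5 4)
  after r': (1 3 5)(2 6 4)
  after f: (1 6 3 4 2)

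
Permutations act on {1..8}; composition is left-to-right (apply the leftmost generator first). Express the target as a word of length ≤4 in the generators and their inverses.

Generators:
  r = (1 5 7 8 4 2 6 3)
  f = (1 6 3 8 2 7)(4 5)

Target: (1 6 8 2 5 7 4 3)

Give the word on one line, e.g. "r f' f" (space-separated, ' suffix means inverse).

r' f'

  after r': (1 3 6 2 4 8 7 5)
  after f': (1 6 8 2 5 7 4 3)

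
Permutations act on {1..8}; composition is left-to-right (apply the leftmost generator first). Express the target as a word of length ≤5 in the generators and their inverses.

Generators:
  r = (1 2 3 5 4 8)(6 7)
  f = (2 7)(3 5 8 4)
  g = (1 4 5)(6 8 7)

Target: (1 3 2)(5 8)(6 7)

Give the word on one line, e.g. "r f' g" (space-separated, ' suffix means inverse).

r' f' f'

  after r': (1 8 4 5 3 2)(6 7)
  after f': (1 5 4 3 7 6 2)
  after f': (1 3 2)(5 8)(6 7)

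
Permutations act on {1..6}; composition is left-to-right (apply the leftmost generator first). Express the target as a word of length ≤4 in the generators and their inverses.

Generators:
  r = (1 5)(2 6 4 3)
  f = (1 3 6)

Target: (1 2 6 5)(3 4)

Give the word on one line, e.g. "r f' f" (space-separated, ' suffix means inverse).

f r

  after f: (1 3 6)
  after r: (1 2 6 5)(3 4)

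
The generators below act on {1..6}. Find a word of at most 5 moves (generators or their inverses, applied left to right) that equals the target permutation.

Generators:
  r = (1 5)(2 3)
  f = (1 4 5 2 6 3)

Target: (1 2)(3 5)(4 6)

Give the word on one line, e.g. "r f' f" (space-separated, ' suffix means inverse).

f r f' f' r'

  after f: (1 4 5 2 6 3)
  after r: (1 4)(2 6)(3 5)
  after f': (3 4)(5 6)
  after f': (1 3)(2 5)(4 6)
  after r': (1 2)(3 5)(4 6)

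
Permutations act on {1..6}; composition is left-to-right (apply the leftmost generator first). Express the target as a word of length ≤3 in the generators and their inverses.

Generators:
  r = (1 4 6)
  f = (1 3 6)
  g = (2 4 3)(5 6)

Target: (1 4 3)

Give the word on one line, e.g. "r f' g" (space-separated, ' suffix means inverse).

r' r' f'

  after r': (1 6 4)
  after r': (1 4 6)
  after f': (1 4 3)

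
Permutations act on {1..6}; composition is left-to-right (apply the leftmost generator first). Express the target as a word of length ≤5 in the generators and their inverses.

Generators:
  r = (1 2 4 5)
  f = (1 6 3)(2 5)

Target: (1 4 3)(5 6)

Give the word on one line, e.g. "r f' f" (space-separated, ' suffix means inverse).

r f f r f'

  after r: (1 2 4 5)
  after f: (1 5 6 3)(2 4)
  after f: (1 2 4 5 3 6)
  after r: (1 4)(2 5 3 6)
  after f': (1 4 3)(5 6)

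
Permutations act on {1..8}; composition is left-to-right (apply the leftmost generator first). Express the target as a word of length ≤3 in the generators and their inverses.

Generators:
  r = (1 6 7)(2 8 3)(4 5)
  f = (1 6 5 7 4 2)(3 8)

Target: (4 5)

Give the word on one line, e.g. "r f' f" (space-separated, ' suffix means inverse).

  after r': (1 7 6)(2 3 8)(4 5)
  after r': (1 6 7)(2 8 3)
  after r': (4 5)

r' r' r'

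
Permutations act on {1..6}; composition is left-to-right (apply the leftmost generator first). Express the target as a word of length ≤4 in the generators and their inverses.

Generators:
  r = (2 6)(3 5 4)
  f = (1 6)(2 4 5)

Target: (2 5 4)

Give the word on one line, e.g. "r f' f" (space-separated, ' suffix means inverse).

f f

  after f: (1 6)(2 4 5)
  after f: (2 5 4)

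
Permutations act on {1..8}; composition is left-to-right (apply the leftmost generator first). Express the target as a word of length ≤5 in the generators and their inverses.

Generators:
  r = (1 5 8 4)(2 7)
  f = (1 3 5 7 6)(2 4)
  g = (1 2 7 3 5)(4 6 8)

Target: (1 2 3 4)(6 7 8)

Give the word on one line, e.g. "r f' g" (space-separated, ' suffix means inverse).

f r g' g'

  after f: (1 3 5 7 6)(2 4)
  after r: (1 3 8 4 7 6 5 2)
  after g': (1 7 4 2 5)(3 6)
  after g': (1 2 3 4)(6 7 8)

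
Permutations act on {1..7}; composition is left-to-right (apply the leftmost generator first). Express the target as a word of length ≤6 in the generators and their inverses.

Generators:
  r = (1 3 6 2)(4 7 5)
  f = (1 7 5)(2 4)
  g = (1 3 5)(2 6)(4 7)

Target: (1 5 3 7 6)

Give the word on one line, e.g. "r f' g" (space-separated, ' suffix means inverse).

  after r': (1 2 6 3)(4 5 7)
  after f': (1 4 7 2 6 3 5)
  after g: (1 7 6 5 3)
  after f': (2 4)(3 5)(6 7)
  after f': (1 5 3 7 6)

r' f' g f' f'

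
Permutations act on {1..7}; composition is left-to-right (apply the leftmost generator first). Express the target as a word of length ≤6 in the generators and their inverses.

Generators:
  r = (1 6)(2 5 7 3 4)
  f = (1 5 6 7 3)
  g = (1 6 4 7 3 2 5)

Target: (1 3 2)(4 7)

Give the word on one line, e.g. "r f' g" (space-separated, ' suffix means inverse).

r' r' r' f f

  after r': (1 6)(2 4 3 7 5)
  after r': (2 3 5 4 7)
  after r': (1 6)(2 7 4 5 3)
  after f: (1 7 4 6 5)(2 3)
  after f: (1 3 2)(4 7)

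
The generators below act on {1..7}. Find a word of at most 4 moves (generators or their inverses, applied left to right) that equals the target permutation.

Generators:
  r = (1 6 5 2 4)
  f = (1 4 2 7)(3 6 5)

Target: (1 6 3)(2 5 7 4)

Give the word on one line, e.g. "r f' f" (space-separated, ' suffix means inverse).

r f r'

  after r: (1 6 5 2 4)
  after f: (1 5 7)(3 6)
  after r': (1 6 3)(2 5 7 4)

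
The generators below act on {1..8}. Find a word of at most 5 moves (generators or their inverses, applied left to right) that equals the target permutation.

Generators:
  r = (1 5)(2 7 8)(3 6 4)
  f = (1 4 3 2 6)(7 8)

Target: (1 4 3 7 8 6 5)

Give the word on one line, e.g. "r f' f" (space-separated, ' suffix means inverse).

  after r': (1 5)(2 8 7)(3 4 6)
  after r': (2 7 8)(3 6 4)
  after f': (1 6)(2 8 3)
  after r: (1 4 3 7 8 6 5)

r' r' f' r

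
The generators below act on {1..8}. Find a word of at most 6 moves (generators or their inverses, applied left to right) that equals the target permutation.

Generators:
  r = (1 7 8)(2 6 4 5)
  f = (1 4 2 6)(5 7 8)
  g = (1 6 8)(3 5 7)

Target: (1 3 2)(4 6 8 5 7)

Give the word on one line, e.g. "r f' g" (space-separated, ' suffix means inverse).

r' g r g

  after r': (1 8 7)(2 5 4 6)
  after g: (2 7 6)(3 5 4 8)
  after r: (1 7 4)(2 8 3)
  after g: (1 3 2)(4 6 8 5 7)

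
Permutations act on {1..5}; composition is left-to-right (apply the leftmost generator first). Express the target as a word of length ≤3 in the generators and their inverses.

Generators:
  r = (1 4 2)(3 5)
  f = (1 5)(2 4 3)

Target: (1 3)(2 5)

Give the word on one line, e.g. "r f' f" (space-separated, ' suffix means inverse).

  after r: (1 4 2)(3 5)
  after f: (1 3)(2 5)

r f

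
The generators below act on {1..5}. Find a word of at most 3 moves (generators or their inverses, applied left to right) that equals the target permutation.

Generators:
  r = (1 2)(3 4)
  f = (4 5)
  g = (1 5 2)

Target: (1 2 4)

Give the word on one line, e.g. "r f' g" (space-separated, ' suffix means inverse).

  after f: (4 5)
  after g': (1 2 5 4)
  after f: (1 2 4)

f g' f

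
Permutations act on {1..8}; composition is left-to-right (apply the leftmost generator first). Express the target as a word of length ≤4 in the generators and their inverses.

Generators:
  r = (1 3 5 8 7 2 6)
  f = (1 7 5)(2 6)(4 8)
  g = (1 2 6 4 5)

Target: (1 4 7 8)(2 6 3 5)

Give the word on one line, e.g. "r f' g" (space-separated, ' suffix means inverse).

  after f': (1 5 7)(2 6)(4 8)
  after g': (1 4 8 6)(5 7)
  after r: (1 4 7 8)(2 6 3 5)

f' g' r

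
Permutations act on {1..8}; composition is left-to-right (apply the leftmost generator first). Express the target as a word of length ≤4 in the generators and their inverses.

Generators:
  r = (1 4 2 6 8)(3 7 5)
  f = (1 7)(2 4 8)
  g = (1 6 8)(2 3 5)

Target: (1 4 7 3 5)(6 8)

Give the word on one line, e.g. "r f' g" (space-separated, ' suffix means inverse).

  after r': (1 8 6 2 4)(3 5 7)
  after f': (1 4 7 3 5)(6 8)

r' f'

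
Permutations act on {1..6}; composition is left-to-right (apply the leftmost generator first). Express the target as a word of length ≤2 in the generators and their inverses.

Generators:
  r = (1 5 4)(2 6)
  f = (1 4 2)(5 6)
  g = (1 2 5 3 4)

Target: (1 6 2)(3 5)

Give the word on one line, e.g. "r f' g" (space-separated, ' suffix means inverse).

  after g: (1 2 5 3 4)
  after r': (1 6 2)(3 5)

g r'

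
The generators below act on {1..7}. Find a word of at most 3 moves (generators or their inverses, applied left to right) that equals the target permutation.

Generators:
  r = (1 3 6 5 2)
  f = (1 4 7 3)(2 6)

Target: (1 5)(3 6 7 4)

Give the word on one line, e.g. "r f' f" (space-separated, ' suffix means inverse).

r' f' r

  after r': (1 2 5 6 3)
  after f': (1 6 7 4)(2 5)
  after r: (1 5)(3 6 7 4)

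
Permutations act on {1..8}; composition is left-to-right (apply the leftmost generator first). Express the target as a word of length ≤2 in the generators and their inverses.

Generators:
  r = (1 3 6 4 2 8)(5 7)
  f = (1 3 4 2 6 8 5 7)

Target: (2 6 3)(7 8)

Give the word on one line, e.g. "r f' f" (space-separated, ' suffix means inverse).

  after r: (1 3 6 4 2 8)(5 7)
  after f': (2 6 3)(7 8)

r f'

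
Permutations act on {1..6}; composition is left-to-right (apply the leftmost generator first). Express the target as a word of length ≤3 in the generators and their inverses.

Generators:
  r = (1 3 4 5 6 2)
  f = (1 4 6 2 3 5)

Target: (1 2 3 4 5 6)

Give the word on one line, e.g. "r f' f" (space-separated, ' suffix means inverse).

f' r f

  after f': (1 5 3 2 6 4)
  after r: (1 6 5 4 3)
  after f: (1 2 3 4 5 6)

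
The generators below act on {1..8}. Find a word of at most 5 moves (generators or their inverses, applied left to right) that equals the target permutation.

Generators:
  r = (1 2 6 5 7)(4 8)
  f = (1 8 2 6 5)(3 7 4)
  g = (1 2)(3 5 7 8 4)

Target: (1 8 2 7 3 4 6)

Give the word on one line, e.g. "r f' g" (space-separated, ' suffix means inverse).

g g f r r

  after g: (1 2)(3 5 7 8 4)
  after g: (3 7 4 5 8)
  after f: (1 8 7 3 4)(2 6 5)
  after r: (1 4 2 5 6 7 3 8)
  after r: (1 8 2 7 3 4 6)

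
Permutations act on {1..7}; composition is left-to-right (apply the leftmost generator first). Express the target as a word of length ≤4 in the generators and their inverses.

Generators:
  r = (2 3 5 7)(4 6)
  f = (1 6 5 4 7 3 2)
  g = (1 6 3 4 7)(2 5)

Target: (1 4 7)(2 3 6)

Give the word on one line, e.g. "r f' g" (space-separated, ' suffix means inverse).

  after f': (1 2 3 7 4 5 6)
  after r': (1 7 6)(3 5 4)
  after f': (1 4 7)(2 3 6)

f' r' f'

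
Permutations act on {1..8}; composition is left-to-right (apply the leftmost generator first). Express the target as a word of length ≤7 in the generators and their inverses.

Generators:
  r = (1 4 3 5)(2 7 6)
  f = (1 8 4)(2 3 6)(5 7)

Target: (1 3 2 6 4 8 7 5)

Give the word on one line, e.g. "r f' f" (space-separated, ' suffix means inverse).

  after f: (1 8 4)(2 3 6)(5 7)
  after r: (1 8 3 2 5 6 7)
  after f': (2 7 4 8)(3 6 5)
  after r': (1 5 4 8 6 3 7)
  after r': (1 3 2 6 4 8 7 5)

f r f' r' r'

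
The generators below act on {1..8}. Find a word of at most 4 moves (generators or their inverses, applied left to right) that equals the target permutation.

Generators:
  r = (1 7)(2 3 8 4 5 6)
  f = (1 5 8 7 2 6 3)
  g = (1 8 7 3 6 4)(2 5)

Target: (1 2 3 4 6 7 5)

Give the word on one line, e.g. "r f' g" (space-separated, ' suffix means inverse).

f g'

  after f: (1 5 8 7 2 6 3)
  after g': (1 2 3 4 6 7 5)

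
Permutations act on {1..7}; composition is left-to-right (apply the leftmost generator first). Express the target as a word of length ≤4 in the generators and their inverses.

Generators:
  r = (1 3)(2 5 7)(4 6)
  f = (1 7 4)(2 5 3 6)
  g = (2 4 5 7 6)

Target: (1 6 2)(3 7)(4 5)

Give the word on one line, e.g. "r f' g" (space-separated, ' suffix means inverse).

f r f'

  after f: (1 7 4)(2 5 3 6)
  after r: (1 2 7 6 5)(3 4)
  after f': (1 6 2)(3 7)(4 5)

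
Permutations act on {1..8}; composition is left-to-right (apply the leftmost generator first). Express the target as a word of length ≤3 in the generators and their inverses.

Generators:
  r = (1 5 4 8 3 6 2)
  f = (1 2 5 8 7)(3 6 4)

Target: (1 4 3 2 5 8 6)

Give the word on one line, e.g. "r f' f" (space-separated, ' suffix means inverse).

r r

  after r: (1 5 4 8 3 6 2)
  after r: (1 4 3 2 5 8 6)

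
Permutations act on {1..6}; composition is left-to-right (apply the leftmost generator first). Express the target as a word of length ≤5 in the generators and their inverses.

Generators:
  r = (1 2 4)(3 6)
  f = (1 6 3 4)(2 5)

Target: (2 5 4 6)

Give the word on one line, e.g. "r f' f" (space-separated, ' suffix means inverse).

  after f: (1 6 3 4)(2 5)
  after f: (1 3)(4 6)
  after f: (1 4 3 6)(2 5)
  after r: (2 5 4 6)

f f f r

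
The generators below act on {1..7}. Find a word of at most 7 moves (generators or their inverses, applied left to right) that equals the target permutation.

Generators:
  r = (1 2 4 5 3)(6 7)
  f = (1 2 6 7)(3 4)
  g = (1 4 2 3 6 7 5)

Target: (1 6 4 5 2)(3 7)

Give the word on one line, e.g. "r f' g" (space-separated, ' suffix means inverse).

g' f f r g

  after g': (1 5 7 6 3 2 4)
  after f: (1 5)(2 3 6 4)
  after f: (1 5 2 4 6 3 7)
  after r: (1 3 6)(2 5 4 7)
  after g: (1 6 4 5 2)(3 7)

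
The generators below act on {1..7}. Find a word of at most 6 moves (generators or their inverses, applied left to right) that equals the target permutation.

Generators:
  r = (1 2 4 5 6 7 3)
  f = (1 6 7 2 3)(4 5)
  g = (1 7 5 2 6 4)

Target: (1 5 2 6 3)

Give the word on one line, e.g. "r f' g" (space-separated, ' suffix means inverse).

f' r r g r'

  after f': (1 3 2 7 6)(4 5)
  after r: (2 3 4 6)
  after r: (1 2)(3 5 6 4 7)
  after g: (1 6)(2 7 3)(4 5)
  after r': (1 5 2 6 3)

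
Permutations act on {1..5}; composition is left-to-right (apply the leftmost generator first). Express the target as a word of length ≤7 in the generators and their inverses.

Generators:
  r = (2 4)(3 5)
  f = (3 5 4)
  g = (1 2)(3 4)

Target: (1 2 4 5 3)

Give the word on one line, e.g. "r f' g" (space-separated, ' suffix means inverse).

g r f g r

  after g: (1 2)(3 4)
  after r: (1 4 5 3 2)
  after f: (1 3 2)
  after g: (1 4 3)
  after r: (1 2 4 5 3)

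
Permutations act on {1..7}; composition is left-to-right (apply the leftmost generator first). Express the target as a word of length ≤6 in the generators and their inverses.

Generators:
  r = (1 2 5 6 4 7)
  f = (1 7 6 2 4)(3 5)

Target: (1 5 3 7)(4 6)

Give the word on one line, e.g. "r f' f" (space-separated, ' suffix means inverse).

  after f: (1 7 6 2 4)(3 5)
  after r': (1 4 7 5 3 2 6)
  after r': (1 6 7 2 5 3)
  after r': (1 5 3 7)(4 6)

f r' r' r'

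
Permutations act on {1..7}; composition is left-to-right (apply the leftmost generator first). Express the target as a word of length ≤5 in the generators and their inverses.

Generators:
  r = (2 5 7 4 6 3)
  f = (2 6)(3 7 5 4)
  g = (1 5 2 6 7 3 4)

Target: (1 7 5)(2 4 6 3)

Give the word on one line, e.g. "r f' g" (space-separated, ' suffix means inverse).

  after f: (2 6)(3 7 5 4)
  after g: (1 5)(2 7)
  after r: (1 7 5)(2 4 6 3)

f g r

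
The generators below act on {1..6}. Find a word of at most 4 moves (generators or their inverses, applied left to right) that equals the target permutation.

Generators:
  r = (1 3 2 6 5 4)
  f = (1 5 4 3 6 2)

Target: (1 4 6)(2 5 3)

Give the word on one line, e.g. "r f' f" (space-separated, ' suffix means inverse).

f' f' f' f'

  after f': (1 2 6 3 4 5)
  after f': (1 6 4)(2 3 5)
  after f': (1 3)(2 4)(5 6)
  after f': (1 4 6)(2 5 3)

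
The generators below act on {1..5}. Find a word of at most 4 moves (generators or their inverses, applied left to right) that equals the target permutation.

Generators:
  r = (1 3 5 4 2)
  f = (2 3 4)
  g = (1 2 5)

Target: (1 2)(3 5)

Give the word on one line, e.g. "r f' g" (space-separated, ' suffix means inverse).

  after f: (2 3 4)
  after r': (1 2)(3 5)

f r'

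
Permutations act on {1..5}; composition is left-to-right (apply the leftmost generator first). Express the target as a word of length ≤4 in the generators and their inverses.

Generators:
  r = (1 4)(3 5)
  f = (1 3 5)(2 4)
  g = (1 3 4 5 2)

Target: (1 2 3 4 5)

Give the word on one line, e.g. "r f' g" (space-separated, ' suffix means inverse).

g' r

  after g': (1 2 5 4 3)
  after r: (1 2 3 4 5)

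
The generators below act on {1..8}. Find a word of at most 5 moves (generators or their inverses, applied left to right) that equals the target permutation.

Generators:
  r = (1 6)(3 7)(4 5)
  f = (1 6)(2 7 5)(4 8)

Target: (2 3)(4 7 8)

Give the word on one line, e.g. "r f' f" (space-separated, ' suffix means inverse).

  after f': (1 6)(2 5 7)(4 8)
  after f': (2 7 5)
  after r': (1 6)(2 3 7 4 5)
  after f': (2 3)(4 7 8)

f' f' r' f'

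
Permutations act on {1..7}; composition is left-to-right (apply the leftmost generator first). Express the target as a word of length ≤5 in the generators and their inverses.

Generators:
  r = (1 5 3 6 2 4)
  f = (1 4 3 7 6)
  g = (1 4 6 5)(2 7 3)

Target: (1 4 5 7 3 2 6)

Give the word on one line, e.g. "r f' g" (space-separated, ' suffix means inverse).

r r f'

  after r: (1 5 3 6 2 4)
  after r: (1 3 2)(4 5 6)
  after f': (1 4 5 7 3 2 6)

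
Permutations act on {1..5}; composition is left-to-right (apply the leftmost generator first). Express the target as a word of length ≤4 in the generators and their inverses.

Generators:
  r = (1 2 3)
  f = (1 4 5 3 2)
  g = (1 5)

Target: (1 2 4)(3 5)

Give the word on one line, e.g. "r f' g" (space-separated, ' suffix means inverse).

r' f g

  after r': (1 3 2)
  after f: (1 2 4 5 3)
  after g: (1 2 4)(3 5)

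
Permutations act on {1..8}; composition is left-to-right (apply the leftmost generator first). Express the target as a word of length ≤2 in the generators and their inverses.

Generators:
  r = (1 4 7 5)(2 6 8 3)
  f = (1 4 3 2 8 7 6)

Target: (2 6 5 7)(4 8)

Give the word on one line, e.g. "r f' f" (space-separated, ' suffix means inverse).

  after f: (1 4 3 2 8 7 6)
  after r': (2 6 5 7)(4 8)

f r'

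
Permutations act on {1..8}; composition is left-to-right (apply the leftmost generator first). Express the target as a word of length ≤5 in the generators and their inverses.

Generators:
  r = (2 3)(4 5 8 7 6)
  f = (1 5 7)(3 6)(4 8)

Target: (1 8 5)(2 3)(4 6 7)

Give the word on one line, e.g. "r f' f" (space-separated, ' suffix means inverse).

  after f: (1 5 7)(3 6)(4 8)
  after f: (1 7 5)
  after r': (1 8 5)(2 3)(4 6 7)

f f r'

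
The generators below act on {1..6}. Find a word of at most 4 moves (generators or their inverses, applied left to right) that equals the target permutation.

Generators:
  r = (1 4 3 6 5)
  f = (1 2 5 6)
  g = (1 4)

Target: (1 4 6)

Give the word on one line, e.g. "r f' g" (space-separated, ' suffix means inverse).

  after f: (1 2 5 6)
  after g': (1 2 5 6 4)
  after f': (4 6)
  after g': (1 4 6)

f g' f' g'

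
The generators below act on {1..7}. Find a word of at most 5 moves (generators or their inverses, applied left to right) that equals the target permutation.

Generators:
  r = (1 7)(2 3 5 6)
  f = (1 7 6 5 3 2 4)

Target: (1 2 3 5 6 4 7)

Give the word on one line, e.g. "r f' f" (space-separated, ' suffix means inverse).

r f r

  after r: (1 7)(2 3 5 6)
  after f: (1 6 4)
  after r: (1 2 3 5 6 4 7)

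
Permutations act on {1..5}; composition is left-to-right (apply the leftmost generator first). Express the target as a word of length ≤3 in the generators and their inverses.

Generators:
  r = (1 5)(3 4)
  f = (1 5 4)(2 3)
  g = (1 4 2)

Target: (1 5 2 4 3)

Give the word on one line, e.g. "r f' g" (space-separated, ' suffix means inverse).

  after r': (1 5)(3 4)
  after g': (1 5 2 4 3)

r' g'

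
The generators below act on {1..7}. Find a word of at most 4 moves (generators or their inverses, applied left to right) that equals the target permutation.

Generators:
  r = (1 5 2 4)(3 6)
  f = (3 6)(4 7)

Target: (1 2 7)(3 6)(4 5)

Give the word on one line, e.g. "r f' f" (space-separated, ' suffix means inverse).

  after r: (1 5 2 4)(3 6)
  after f': (1 5 2 7 4)
  after r: (1 2 7)(3 6)(4 5)

r f' r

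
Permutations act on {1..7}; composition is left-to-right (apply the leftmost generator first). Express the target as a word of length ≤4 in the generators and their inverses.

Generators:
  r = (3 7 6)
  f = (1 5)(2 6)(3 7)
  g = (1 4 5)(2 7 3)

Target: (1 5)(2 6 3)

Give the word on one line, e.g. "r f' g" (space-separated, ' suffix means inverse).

  after r': (3 6 7)
  after f': (1 5)(2 6 3)

r' f'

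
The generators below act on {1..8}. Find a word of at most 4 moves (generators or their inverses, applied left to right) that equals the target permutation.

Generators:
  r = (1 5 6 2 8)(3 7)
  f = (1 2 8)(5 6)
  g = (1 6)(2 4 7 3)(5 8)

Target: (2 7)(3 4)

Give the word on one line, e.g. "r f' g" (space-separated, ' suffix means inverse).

  after g': (1 6)(2 3 7 4)(5 8)
  after g': (2 7)(3 4)

g' g'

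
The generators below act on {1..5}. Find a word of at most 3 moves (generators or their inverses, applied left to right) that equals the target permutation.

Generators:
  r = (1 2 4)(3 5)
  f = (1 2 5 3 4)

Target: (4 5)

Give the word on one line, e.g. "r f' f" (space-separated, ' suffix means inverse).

  after r': (1 4 2)(3 5)
  after f: (4 5)

r' f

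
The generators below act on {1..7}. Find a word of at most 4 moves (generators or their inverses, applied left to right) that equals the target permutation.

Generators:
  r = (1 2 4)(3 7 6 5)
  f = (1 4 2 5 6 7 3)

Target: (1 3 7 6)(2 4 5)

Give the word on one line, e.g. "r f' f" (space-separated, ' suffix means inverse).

  after f': (1 3 7 6 5 2 4)
  after r: (1 7 5 4 2)(3 6)
  after f: (1 3 7 6)(2 4 5)

f' r f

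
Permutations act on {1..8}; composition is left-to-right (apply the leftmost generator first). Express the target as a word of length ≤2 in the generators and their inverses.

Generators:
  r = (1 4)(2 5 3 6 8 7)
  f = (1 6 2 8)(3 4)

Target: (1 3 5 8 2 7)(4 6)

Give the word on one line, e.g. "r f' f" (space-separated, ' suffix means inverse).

r' f

  after r': (1 4)(2 7 8 6 3 5)
  after f: (1 3 5 8 2 7)(4 6)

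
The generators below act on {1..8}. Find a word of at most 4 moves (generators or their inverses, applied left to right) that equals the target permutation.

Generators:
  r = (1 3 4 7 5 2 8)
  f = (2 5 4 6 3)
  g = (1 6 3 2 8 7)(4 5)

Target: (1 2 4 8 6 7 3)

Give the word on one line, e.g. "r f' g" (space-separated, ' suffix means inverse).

f g' g' g'

  after f: (2 5 4 6 3)
  after g': (1 7 8 2 4)
  after g': (1 8 3 6)(2 5 4 7)
  after g': (1 2 4 8 6 7 3)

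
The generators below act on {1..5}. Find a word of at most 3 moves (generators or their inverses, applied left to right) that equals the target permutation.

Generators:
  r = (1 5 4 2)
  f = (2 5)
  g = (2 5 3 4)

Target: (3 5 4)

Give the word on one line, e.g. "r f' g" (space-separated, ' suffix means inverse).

f' g'

  after f': (2 5)
  after g': (3 5 4)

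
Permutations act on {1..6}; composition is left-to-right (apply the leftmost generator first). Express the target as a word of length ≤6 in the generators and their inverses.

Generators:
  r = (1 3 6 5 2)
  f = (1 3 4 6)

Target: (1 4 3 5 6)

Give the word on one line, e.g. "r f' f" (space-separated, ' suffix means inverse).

  after r: (1 3 6 5 2)
  after f': (2 6 5)(3 4)
  after r: (1 3 4 6 2 5)
  after f: (1 4)(2 5 3 6)
  after r: (1 4 3 5 6)

r f' r f r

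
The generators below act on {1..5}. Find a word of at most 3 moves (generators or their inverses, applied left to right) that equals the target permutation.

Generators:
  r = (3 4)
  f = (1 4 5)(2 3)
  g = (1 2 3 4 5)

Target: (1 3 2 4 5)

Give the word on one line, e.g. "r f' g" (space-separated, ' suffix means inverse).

  after f: (1 4 5)(2 3)
  after r: (1 3 2 4 5)

f r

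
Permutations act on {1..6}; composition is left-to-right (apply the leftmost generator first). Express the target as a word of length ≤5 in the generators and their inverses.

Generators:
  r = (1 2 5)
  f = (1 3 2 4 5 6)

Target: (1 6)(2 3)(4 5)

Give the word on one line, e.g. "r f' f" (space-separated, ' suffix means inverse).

f' r' r'

  after f': (1 6 5 4 2 3)
  after r': (1 6 2 3 5 4)
  after r': (1 6)(2 3)(4 5)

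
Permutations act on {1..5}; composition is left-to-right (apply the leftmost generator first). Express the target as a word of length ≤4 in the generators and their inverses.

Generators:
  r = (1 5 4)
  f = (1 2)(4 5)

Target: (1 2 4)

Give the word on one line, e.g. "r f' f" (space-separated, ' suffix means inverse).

f' r r

  after f': (1 2)(4 5)
  after r: (1 2 5)
  after r: (1 2 4)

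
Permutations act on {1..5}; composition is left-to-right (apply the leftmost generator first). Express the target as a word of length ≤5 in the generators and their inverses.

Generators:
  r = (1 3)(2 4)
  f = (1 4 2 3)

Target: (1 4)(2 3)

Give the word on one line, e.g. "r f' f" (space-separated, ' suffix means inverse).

  after f: (1 4 2 3)
  after r': (1 2)
  after f': (1 4)(2 3)

f r' f'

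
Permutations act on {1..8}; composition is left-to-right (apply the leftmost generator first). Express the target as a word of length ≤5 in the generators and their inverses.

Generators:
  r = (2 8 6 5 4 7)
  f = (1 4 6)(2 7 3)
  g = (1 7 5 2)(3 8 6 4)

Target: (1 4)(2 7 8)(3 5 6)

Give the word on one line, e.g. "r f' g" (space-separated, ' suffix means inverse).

  after g: (1 7 5 2)(3 8 6 4)
  after f: (1 3 8)(2 4)(5 7)
  after r': (1 3 2 5 4 7 6 8)
  after g': (1 4)(2 7 8)(3 5 6)

g f r' g'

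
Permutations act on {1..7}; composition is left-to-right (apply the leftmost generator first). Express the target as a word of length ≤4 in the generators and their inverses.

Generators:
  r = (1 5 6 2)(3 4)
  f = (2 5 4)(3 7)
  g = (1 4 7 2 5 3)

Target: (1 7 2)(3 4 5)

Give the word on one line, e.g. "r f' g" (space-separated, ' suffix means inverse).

  after f: (2 5 4)(3 7)
  after f: (2 4 5)
  after g': (1 3 5 7 4 2)
  after f: (1 7 2)(3 4 5)

f f g' f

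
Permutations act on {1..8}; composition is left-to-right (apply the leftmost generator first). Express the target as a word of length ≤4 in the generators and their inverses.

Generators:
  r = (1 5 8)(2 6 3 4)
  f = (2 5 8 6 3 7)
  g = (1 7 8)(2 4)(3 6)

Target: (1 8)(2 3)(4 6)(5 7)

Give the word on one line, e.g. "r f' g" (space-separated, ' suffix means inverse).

  after g: (1 7 8)(2 4)(3 6)
  after r: (1 7)(4 6)(5 8)
  after r: (1 7 5)(2 6)(3 4)
  after g: (1 8)(2 3)(4 6)(5 7)

g r r g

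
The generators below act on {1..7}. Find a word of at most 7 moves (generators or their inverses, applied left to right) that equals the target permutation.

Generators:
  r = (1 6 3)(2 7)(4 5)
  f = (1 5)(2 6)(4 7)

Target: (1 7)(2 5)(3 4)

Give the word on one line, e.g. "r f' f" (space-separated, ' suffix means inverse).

  after r: (1 6 3)(2 7)(4 5)
  after f: (1 2 4)(3 5 7 6)
  after r': (1 7)(2 5)(3 4)
  after f': (1 4 3 7 5 6 2)
  after f': (1 7)(2 5)(3 4)

r f r' f' f'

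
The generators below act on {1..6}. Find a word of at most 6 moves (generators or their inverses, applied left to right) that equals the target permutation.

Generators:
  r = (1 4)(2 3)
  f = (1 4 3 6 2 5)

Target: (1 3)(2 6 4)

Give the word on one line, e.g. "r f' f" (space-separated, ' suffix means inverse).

  after f: (1 4 3 6 2 5)
  after r: (2 5 4)(3 6)
  after f': (1 5)(4 6)
  after f': (1 2 6)(3 4)
  after r: (1 3)(2 6 4)

f r f' f' r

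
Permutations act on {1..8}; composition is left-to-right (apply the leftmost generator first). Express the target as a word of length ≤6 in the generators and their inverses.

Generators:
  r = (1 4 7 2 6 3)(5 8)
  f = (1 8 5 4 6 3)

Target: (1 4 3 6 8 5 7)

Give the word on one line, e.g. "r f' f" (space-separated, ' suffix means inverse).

  after r: (1 4 7 2 6 3)(5 8)
  after f': (1 5)(2 4 7)
  after r: (1 8 5 4 2 7 6 3)
  after r: (1 5 7 3 4 6)
  after f: (1 4 3 6 8 5 7)

r f' r r f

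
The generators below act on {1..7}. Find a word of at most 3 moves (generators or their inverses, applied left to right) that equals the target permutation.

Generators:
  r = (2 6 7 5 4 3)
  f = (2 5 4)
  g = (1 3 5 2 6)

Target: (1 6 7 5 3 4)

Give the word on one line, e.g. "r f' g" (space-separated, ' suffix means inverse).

  after r: (2 6 7 5 4 3)
  after f': (2 6 7)(3 4)
  after g': (1 6 7 5 3 4)

r f' g'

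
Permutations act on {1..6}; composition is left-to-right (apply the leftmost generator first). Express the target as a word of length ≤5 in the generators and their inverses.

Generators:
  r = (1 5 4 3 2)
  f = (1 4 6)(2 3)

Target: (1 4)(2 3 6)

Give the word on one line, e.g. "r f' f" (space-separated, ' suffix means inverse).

r' f r'

  after r': (1 2 3 4 5)
  after f: (1 3 6)(4 5)
  after r': (1 4)(2 3 6)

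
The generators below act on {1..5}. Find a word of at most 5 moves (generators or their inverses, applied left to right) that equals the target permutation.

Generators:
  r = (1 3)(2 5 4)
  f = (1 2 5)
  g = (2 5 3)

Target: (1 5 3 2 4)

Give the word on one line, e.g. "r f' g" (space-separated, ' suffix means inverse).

  after r: (1 3)(2 5 4)
  after r: (2 4 5)
  after g': (2 4)(3 5)
  after f': (1 5 3 2 4)

r r g' f'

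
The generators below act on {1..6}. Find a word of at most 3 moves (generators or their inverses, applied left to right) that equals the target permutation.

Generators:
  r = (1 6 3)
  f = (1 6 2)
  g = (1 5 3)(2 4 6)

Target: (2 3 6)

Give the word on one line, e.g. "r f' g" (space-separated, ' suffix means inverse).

f r'

  after f: (1 6 2)
  after r': (2 3 6)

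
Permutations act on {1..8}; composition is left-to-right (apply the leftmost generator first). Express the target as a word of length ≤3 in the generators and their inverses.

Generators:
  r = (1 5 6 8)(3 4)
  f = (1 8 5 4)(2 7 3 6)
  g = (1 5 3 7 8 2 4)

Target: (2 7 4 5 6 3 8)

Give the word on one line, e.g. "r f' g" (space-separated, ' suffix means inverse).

r' f r'

  after r': (1 8 6 5)(3 4)
  after f: (1 5 8 2 7 3)(4 6)
  after r': (2 7 4 5 6 3 8)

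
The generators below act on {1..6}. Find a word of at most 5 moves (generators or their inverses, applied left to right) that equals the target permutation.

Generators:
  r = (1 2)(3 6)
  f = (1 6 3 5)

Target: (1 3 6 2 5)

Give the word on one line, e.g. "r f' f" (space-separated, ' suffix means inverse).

  after f': (1 5 3 6)
  after r': (1 5 6 2)
  after f: (2 6)(3 5)
  after f: (1 6 2 3)
  after f: (1 3 6 2 5)

f' r' f f f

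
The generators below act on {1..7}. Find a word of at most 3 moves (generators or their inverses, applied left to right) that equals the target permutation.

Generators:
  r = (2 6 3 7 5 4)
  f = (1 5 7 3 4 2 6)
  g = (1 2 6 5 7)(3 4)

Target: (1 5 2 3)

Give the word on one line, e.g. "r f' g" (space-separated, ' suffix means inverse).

  after f': (1 6 2 4 3 7 5)
  after g: (1 5 2 3)

f' g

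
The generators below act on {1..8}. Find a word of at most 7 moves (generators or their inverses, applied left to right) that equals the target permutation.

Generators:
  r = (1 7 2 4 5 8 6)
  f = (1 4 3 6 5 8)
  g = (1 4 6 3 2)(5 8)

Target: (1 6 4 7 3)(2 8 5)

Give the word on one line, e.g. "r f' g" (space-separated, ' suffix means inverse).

  after g': (1 2 3 6 4)(5 8)
  after r: (1 4 7 2 3)(5 6)
  after g': (2 6 8 5 4 7 3)
  after f: (1 4 7 6)(2 5 3)
  after g: (1 6 4 7 3)(2 8 5)

g' r g' f g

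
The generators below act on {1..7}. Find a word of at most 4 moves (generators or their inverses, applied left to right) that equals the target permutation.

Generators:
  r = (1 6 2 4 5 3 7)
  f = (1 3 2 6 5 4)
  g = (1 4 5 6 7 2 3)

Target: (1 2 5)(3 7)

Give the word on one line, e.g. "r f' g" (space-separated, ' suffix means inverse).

  after f': (1 4 5 6 2 3)
  after r': (1 2 5)(3 7)

f' r'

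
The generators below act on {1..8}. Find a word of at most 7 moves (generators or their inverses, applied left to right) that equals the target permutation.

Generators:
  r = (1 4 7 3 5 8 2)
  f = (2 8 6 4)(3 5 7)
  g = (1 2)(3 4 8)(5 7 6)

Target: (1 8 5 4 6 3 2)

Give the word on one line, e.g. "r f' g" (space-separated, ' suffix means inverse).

  after g': (1 2)(3 8 4)(5 6 7)
  after f: (1 8 2)(3 6)(4 5)
  after f: (1 6 5 2)(3 4 7)
  after g: (1 5)(3 8)(4 6 7)
  after r: (1 8 5 4 6 3 2)

g' f f g r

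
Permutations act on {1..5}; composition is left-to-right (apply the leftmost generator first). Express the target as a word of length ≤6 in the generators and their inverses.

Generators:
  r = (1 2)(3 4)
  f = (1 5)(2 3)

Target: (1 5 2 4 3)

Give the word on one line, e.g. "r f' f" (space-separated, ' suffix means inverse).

  after f: (1 5)(2 3)
  after r: (1 5 2 4 3)
  after f: (2 4)(3 5)
  after f: (1 5 2 4 3)

f r f f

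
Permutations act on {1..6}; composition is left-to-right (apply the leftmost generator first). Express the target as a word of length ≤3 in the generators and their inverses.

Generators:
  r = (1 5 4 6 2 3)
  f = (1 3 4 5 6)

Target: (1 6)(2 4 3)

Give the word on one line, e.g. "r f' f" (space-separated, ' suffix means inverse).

  after r': (1 3 2 6 4 5)
  after f': (2 5 6 3)
  after f': (1 6)(2 4 3)

r' f' f'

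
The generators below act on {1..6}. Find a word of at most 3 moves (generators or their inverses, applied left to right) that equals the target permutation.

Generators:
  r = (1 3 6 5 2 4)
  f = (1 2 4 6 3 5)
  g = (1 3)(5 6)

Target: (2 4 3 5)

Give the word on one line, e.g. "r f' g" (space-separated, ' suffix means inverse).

r g

  after r: (1 3 6 5 2 4)
  after g: (2 4 3 5)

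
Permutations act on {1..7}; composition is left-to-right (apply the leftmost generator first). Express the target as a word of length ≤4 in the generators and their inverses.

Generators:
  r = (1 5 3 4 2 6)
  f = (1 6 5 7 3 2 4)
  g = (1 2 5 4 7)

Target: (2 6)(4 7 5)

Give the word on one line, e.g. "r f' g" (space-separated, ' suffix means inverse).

  after r': (1 6 2 4 3 5)
  after f: (1 5 6 4 2)(3 7)
  after f: (1 7 2 6)
  after g: (2 6)(4 7 5)

r' f f g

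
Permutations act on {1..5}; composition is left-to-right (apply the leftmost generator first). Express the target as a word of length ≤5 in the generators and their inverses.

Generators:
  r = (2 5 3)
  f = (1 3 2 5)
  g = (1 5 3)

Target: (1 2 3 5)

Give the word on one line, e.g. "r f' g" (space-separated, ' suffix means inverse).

g g f g

  after g: (1 5 3)
  after g: (1 3 5)
  after f: (1 2 5 3)
  after g: (1 2 3 5)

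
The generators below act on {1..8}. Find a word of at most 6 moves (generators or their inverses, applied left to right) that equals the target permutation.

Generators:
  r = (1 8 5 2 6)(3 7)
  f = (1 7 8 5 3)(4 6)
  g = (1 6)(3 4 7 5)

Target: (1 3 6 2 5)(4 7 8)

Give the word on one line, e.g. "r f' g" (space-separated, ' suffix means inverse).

  after g': (1 6)(3 5 7 4)
  after g': (3 7)(4 5)
  after r': (1 6 2 5 4 8)
  after f: (1 4 5 6 2 3)(7 8)
  after g': (1 3 6 2 5)(4 7 8)

g' g' r' f g'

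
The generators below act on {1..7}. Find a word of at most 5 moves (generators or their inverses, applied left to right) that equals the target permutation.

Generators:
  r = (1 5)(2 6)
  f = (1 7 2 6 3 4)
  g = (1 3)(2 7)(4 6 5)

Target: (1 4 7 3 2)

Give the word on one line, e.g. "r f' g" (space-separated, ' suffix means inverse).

g' f g' r' f'

  after g': (1 3)(2 7)(4 5 6)
  after f: (1 4 5 3 7 6)
  after g': (1 5)(2 7 4 6 3)
  after r': (2 7 4)(3 6)
  after f': (1 4 7 3 2)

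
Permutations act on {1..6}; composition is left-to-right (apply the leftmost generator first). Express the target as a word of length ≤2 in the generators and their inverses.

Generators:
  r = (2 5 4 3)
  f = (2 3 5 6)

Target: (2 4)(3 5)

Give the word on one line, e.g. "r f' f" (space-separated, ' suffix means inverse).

  after r': (2 3 4 5)
  after r': (2 4)(3 5)

r' r'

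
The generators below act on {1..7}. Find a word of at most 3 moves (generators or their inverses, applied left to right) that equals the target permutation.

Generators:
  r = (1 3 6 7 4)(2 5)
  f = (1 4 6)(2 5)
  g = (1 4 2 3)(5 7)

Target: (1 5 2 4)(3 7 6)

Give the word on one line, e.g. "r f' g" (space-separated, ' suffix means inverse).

g g r'

  after g: (1 4 2 3)(5 7)
  after g: (1 2)(3 4)
  after r': (1 5 2 4)(3 7 6)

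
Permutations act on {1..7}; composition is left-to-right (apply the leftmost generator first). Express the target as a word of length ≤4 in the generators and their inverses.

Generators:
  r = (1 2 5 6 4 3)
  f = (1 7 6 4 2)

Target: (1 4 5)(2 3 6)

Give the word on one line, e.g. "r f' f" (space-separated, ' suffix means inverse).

  after r': (1 3 4 6 5 2)
  after r': (1 4 5)(2 3 6)

r' r'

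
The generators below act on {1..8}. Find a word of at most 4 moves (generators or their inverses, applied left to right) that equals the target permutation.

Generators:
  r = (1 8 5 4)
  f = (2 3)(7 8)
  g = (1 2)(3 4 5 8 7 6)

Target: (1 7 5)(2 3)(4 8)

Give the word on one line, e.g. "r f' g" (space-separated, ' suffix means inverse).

r f' r

  after r: (1 8 5 4)
  after f': (1 7 8 5 4)(2 3)
  after r: (1 7 5)(2 3)(4 8)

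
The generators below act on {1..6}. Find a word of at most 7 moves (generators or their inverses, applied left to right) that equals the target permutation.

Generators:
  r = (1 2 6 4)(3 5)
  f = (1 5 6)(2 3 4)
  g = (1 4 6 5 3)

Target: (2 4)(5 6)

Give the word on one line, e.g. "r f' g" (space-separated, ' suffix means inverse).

  after r': (1 4 6 2)(3 5)
  after f': (1 3)(2 6 4 5)
  after r': (1 5)(3 4)
  after f: (1 6)(2 3)
  after f: (2 4)(5 6)

r' f' r' f f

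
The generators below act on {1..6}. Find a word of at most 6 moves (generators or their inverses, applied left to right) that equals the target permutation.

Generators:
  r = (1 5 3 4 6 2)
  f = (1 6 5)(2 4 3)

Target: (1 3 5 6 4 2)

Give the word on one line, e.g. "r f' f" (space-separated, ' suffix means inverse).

  after r': (1 2 6 4 3 5)
  after f: (1 4 2 5 6 3)
  after r: (1 6 4)(2 3 5)
  after f: (1 5 4 6 3)
  after r: (1 3 5 6 4 2)

r' f r f r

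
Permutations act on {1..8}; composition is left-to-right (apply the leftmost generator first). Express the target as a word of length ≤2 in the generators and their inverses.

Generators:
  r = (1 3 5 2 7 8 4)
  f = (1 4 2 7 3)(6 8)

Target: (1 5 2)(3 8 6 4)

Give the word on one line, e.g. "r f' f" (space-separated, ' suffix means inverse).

f' r

  after f': (1 3 7 2 4)(6 8)
  after r: (1 5 2)(3 8 6 4)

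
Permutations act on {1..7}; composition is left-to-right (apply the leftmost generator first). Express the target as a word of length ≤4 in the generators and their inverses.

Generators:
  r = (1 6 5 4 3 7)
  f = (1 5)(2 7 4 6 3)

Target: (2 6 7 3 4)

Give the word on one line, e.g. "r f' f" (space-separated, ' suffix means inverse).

  after f': (1 5)(2 3 6 4 7)
  after f': (2 6 7 3 4)

f' f'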